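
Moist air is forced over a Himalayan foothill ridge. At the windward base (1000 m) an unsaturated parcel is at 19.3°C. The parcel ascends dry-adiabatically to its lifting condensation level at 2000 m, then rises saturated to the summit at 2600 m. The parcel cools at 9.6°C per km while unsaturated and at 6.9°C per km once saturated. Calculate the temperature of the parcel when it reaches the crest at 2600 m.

5.56°C

1000 → 2000 m (dry, 9.6°C/km): ΔT = -9.6 × 1 = -9.6°C → T = 9.7°C
2000 → 2600 m (saturated, 6.9°C/km): ΔT = -6.9 × 0.6 = -4.14°C → T = 5.56°C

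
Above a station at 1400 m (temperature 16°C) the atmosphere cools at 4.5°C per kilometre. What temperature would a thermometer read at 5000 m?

Environmental to 5000 m: -4.5 × 3.6 km = -16.2°C, so T = -0.2°C.

-0.2°C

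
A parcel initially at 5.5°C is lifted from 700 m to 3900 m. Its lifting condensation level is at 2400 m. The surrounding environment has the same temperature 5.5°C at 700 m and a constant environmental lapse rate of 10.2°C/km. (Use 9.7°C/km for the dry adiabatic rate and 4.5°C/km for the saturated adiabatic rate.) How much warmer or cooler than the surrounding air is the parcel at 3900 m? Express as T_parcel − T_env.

+9.4°C (parcel warmer than environment)

Parcel:
  700 → 2400 m (dry, 9.7°C/km): ΔT = -9.7 × 1.7 = -16.49°C → T = -10.99°C
  2400 → 3900 m (saturated, 4.5°C/km): ΔT = -4.5 × 1.5 = -6.75°C → T = -17.74°C
Environment:
  700 → 3900 m (environment, 10.2°C/km): ΔT = -10.2 × 3.2 = -32.64°C → T = -27.14°C
T_parcel − T_env = -17.74 − (-27.14) = +9.4°C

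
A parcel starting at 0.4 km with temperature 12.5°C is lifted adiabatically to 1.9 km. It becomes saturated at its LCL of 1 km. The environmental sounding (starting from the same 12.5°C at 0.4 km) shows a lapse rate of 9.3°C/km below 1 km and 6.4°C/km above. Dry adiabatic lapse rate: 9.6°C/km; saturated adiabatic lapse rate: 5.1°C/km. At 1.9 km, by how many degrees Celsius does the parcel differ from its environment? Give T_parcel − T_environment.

Parcel:
  400–1000 m, dry: Δz = 0.6 km ⇒ ΔT = -5.76°C; T = 6.74°C
  1000–1900 m, saturated: Δz = 0.9 km ⇒ ΔT = -4.59°C; T = 2.15°C
Environment:
  400–1000 m, environment, lower layer: Δz = 0.6 km ⇒ ΔT = -5.58°C; T = 6.92°C
  1000–1900 m, environment, upper layer: Δz = 0.9 km ⇒ ΔT = -5.76°C; T = 1.16°C
T_parcel − T_env = 2.15 − 1.16 = +0.99°C

+0.99°C (parcel warmer than environment)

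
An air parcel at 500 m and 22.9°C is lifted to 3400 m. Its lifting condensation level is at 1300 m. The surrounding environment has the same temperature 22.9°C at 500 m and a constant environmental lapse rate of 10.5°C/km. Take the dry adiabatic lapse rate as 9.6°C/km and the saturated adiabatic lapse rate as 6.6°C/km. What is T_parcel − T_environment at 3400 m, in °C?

Parcel:
  Dry to 1300 m: -9.6 × 0.8 km = -7.68°C, so T = 15.22°C.
  Saturated to 3400 m: -6.6 × 2.1 km = -13.86°C, so T = 1.36°C.
Environment:
  Environment to 3400 m: -10.5 × 2.9 km = -30.45°C, so T = -7.55°C.
T_parcel − T_env = 1.36 − (-7.55) = +8.91°C

+8.91°C (parcel warmer than environment)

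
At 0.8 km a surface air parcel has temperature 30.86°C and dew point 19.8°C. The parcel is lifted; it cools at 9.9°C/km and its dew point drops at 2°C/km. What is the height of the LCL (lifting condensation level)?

2.2 km

T and T_d converge at 9.9 − 2 = 7.9°C per km
Height above start = (30.86 − 19.8) / 7.9 = 1.4 km
LCL altitude = 800 m + 1400 m = 2200 m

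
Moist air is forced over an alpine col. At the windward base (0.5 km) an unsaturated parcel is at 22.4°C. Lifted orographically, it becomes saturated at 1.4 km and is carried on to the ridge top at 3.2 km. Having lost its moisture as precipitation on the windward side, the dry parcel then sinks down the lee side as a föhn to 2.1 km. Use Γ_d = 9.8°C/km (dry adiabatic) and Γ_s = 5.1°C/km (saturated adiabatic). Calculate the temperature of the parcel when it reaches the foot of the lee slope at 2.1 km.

15.18°C

500 → 1400 m (dry, 9.8°C/km): ΔT = -9.8 × 0.9 = -8.82°C → T = 13.58°C
1400 → 3200 m (saturated, 5.1°C/km): ΔT = -5.1 × 1.8 = -9.18°C → T = 4.4°C
3200 → 2100 m (dry descent, 9.8°C/km): ΔT = +9.8 × 1.1 = +10.78°C → T = 15.18°C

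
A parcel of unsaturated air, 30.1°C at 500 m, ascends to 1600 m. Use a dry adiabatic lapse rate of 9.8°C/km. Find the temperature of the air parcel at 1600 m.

500 → 1600 m (dry adiabatic, 9.8°C/km): ΔT = -9.8 × 1.1 = -10.78°C → T = 19.32°C

19.32°C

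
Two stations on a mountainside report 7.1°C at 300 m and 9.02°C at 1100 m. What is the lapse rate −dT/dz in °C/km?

Γ = −ΔT/Δz = (7.1 − 9.02) / (1100 − 300) m
  = -1.92°C / 0.8 km = -2.4°C/km

-2.4°C/km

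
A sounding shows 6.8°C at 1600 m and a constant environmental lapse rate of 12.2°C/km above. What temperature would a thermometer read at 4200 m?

Environmental to 4200 m: -12.2 × 2.6 km = -31.72°C, so T = -24.92°C.

-24.92°C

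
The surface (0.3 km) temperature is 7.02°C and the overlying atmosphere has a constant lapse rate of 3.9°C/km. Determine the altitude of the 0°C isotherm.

2.1 km

Height above start = (7.02 − 0) / 3.9 = 1.8 km
Altitude = 300 m + 1800 m = 2100 m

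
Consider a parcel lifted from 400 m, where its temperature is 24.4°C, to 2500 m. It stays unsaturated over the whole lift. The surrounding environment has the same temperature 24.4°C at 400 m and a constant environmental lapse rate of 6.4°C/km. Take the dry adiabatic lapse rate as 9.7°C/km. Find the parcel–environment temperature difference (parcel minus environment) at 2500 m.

Parcel:
  400 → 2500 m (dry, 9.7°C/km): ΔT = -9.7 × 2.1 = -20.37°C → T = 4.03°C
Environment:
  400 → 2500 m (environment, 6.4°C/km): ΔT = -6.4 × 2.1 = -13.44°C → T = 10.96°C
T_parcel − T_env = 4.03 − 10.96 = -6.93°C

-6.93°C (parcel cooler than environment)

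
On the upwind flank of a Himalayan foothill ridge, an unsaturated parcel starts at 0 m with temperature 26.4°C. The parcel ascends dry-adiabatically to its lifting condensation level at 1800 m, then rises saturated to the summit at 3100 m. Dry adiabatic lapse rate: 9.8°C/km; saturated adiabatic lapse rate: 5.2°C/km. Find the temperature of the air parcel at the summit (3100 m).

2°C

From 0 m to 1800 m (dry): cools by 9.8 × 1.8 = 17.64°C, giving 8.76°C.
From 1800 m to 3100 m (saturated): cools by 5.2 × 1.3 = 6.76°C, giving 2°C.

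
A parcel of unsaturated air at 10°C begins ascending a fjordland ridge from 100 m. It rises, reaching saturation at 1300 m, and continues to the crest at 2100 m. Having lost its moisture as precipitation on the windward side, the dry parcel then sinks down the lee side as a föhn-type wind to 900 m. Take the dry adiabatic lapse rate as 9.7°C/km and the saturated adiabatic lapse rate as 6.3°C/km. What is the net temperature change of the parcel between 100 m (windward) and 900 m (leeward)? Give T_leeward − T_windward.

-5.04°C

100–1300 m, dry: Δz = 1.2 km ⇒ ΔT = -11.64°C; T = -1.64°C
1300–2100 m, saturated: Δz = 0.8 km ⇒ ΔT = -5.04°C; T = -6.68°C
2100–900 m, dry descent: Δz = 1.2 km ⇒ ΔT = +11.64°C; T = 4.96°C
Net change vs windward start: 4.96 − 10 = -5.04°C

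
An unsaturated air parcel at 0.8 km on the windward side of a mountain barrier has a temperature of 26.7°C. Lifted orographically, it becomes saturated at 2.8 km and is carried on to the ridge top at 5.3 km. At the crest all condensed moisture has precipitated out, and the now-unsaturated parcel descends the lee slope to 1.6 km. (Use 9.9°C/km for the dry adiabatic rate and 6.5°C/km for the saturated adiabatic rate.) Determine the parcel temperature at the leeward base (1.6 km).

From 800 m to 2800 m (dry): cools by 9.9 × 2 = 19.8°C, giving 6.9°C.
From 2800 m to 5300 m (saturated): cools by 6.5 × 2.5 = 16.25°C, giving -9.35°C.
From 5300 m to 1600 m (dry descent): warms by 9.9 × 3.7 = 36.63°C, giving 27.28°C.

27.28°C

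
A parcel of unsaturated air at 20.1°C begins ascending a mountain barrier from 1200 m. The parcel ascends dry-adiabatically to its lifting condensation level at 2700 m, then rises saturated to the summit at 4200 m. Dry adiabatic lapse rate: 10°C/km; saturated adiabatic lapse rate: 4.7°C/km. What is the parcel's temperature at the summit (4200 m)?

-1.95°C

From 1200 m to 2700 m (dry): cools by 10 × 1.5 = 15°C, giving 5.1°C.
From 2700 m to 4200 m (saturated): cools by 4.7 × 1.5 = 7.05°C, giving -1.95°C.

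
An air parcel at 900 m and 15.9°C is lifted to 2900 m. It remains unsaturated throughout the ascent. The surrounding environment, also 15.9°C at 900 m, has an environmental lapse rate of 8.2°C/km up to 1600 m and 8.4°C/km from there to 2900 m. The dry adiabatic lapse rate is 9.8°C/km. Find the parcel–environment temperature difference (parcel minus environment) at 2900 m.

Parcel:
  Dry to 2900 m: -9.8 × 2 km = -19.6°C, so T = -3.7°C.
Environment:
  Environment, lower layer to 1600 m: -8.2 × 0.7 km = -5.74°C, so T = 10.16°C.
  Environment, upper layer to 2900 m: -8.4 × 1.3 km = -10.92°C, so T = -0.76°C.
T_parcel − T_env = -3.7 − (-0.76) = -2.94°C

-2.94°C (parcel cooler than environment)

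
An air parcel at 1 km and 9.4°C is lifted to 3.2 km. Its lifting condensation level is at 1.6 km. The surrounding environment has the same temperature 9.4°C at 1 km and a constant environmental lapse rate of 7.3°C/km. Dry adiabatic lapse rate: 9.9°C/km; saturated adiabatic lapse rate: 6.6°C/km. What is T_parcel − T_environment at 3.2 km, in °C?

Parcel:
  From 1000 m to 1600 m (dry): cools by 9.9 × 0.6 = 5.94°C, giving 3.46°C.
  From 1600 m to 3200 m (saturated): cools by 6.6 × 1.6 = 10.56°C, giving -7.1°C.
Environment:
  From 1000 m to 3200 m (environment): cools by 7.3 × 2.2 = 16.06°C, giving -6.66°C.
T_parcel − T_env = -7.1 − (-6.66) = -0.44°C

-0.44°C (parcel cooler than environment)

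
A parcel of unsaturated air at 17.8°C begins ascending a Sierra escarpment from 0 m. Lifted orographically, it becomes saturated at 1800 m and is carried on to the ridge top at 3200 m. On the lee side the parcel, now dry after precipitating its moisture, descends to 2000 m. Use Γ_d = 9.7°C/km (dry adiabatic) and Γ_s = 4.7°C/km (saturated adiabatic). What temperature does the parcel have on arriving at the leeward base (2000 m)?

0 → 1800 m (dry, 9.7°C/km): ΔT = -9.7 × 1.8 = -17.46°C → T = 0.34°C
1800 → 3200 m (saturated, 4.7°C/km): ΔT = -4.7 × 1.4 = -6.58°C → T = -6.24°C
3200 → 2000 m (dry descent, 9.7°C/km): ΔT = +9.7 × 1.2 = +11.64°C → T = 5.4°C

5.4°C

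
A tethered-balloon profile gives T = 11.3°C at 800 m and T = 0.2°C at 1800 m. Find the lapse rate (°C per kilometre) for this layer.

Γ = −ΔT/Δz = (11.3 − 0.2) / (1800 − 800) m
  = 11.1°C / 1 km = 11.1°C/km

11.1°C/km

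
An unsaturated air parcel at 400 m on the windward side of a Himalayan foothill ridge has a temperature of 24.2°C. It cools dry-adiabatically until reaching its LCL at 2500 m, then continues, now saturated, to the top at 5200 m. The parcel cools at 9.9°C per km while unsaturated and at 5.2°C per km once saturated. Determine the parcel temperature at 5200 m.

400–2500 m, dry: Δz = 2.1 km ⇒ ΔT = -20.79°C; T = 3.41°C
2500–5200 m, saturated: Δz = 2.7 km ⇒ ΔT = -14.04°C; T = -10.63°C

-10.63°C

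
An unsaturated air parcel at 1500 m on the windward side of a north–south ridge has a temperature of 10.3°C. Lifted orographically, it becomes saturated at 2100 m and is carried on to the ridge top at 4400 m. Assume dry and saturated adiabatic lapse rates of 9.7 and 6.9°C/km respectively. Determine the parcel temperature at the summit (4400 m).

1500 → 2100 m (dry, 9.7°C/km): ΔT = -9.7 × 0.6 = -5.82°C → T = 4.48°C
2100 → 4400 m (saturated, 6.9°C/km): ΔT = -6.9 × 2.3 = -15.87°C → T = -11.39°C

-11.39°C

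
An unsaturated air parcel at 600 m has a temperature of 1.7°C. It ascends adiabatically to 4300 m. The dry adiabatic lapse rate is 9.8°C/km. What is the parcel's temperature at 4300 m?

600 → 4300 m (dry adiabatic, 9.8°C/km): ΔT = -9.8 × 3.7 = -36.26°C → T = -34.56°C

-34.56°C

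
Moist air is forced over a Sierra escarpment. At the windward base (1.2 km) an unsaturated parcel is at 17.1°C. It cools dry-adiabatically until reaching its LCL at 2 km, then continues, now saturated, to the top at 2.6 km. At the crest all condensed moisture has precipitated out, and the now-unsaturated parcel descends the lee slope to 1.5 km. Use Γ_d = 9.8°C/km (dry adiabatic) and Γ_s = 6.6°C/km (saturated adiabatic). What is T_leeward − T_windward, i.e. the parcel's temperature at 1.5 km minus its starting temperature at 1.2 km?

-1.02°C

1200 → 2000 m (dry, 9.8°C/km): ΔT = -9.8 × 0.8 = -7.84°C → T = 9.26°C
2000 → 2600 m (saturated, 6.6°C/km): ΔT = -6.6 × 0.6 = -3.96°C → T = 5.3°C
2600 → 1500 m (dry descent, 9.8°C/km): ΔT = +9.8 × 1.1 = +10.78°C → T = 16.08°C
Net change vs windward start: 16.08 − 17.1 = -1.02°C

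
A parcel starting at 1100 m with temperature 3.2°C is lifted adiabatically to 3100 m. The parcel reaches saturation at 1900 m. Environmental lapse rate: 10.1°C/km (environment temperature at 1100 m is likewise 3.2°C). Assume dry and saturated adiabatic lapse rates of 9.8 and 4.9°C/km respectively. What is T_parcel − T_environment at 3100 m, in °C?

Parcel:
  1100–1900 m, dry: Δz = 0.8 km ⇒ ΔT = -7.84°C; T = -4.64°C
  1900–3100 m, saturated: Δz = 1.2 km ⇒ ΔT = -5.88°C; T = -10.52°C
Environment:
  1100–3100 m, environment: Δz = 2 km ⇒ ΔT = -20.2°C; T = -17°C
T_parcel − T_env = -10.52 − (-17) = +6.48°C

+6.48°C (parcel warmer than environment)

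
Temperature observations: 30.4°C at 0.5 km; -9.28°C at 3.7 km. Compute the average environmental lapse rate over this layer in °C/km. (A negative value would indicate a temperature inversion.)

12.4°C/km

Γ = −ΔT/Δz = (30.4 − (-9.28)) / (3700 − 500) m
  = 39.68°C / 3.2 km = 12.4°C/km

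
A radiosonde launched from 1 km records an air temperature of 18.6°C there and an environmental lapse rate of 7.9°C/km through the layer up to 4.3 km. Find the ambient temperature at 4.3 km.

-7.47°C

1000–4300 m, environmental: Δz = 3.3 km ⇒ ΔT = -26.07°C; T = -7.47°C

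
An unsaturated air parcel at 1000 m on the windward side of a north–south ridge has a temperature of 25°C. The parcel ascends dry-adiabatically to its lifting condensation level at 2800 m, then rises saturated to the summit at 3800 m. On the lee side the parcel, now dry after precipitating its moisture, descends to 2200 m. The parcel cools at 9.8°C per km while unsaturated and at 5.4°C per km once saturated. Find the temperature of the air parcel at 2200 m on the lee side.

17.64°C

From 1000 m to 2800 m (dry): cools by 9.8 × 1.8 = 17.64°C, giving 7.36°C.
From 2800 m to 3800 m (saturated): cools by 5.4 × 1 = 5.4°C, giving 1.96°C.
From 3800 m to 2200 m (dry descent): warms by 9.8 × 1.6 = 15.68°C, giving 17.64°C.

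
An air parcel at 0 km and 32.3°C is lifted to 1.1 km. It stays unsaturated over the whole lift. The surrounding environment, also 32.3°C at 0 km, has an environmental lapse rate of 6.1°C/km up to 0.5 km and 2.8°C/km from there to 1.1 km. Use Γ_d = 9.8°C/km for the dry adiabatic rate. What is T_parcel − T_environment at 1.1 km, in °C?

-6.05°C (parcel cooler than environment)

Parcel:
  0–1100 m, dry: Δz = 1.1 km ⇒ ΔT = -10.78°C; T = 21.52°C
Environment:
  0–500 m, environment, lower layer: Δz = 0.5 km ⇒ ΔT = -3.05°C; T = 29.25°C
  500–1100 m, environment, upper layer: Δz = 0.6 km ⇒ ΔT = -1.68°C; T = 27.57°C
T_parcel − T_env = 21.52 − 27.57 = -6.05°C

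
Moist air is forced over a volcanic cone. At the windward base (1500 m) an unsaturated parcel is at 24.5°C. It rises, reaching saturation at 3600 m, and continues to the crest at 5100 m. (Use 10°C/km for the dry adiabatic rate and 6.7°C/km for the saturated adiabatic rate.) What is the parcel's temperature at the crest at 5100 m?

-6.55°C

Dry to 3600 m: -10 × 2.1 km = -21°C, so T = 3.5°C.
Saturated to 5100 m: -6.7 × 1.5 km = -10.05°C, so T = -6.55°C.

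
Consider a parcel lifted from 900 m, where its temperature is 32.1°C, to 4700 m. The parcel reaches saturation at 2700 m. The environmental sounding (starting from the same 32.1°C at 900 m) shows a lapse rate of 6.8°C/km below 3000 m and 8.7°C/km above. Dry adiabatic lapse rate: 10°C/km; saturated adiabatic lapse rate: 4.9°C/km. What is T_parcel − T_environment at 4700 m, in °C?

+1.27°C (parcel warmer than environment)

Parcel:
  Dry to 2700 m: -10 × 1.8 km = -18°C, so T = 14.1°C.
  Saturated to 4700 m: -4.9 × 2 km = -9.8°C, so T = 4.3°C.
Environment:
  Environment, lower layer to 3000 m: -6.8 × 2.1 km = -14.28°C, so T = 17.82°C.
  Environment, upper layer to 4700 m: -8.7 × 1.7 km = -14.79°C, so T = 3.03°C.
T_parcel − T_env = 4.3 − 3.03 = +1.27°C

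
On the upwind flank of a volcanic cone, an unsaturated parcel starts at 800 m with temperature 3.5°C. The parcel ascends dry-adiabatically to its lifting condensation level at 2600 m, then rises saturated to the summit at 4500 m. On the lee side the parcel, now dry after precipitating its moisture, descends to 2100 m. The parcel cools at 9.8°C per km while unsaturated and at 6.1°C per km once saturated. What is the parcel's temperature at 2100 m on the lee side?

-2.21°C

From 800 m to 2600 m (dry): cools by 9.8 × 1.8 = 17.64°C, giving -14.14°C.
From 2600 m to 4500 m (saturated): cools by 6.1 × 1.9 = 11.59°C, giving -25.73°C.
From 4500 m to 2100 m (dry descent): warms by 9.8 × 2.4 = 23.52°C, giving -2.21°C.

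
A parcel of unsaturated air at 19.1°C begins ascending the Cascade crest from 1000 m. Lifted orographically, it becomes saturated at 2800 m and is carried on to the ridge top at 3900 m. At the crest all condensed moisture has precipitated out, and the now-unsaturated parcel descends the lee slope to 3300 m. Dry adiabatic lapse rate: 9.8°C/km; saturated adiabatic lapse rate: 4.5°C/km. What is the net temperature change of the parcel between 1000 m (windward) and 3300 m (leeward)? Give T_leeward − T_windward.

From 1000 m to 2800 m (dry): cools by 9.8 × 1.8 = 17.64°C, giving 1.46°C.
From 2800 m to 3900 m (saturated): cools by 4.5 × 1.1 = 4.95°C, giving -3.49°C.
From 3900 m to 3300 m (dry descent): warms by 9.8 × 0.6 = 5.88°C, giving 2.39°C.
Net change vs windward start: 2.39 − 19.1 = -16.71°C

-16.71°C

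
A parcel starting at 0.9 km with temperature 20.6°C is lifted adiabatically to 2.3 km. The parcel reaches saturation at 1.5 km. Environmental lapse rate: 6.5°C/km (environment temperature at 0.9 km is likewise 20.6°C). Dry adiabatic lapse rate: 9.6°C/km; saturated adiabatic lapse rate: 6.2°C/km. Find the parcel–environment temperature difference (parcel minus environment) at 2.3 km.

-1.62°C (parcel cooler than environment)

Parcel:
  Dry to 1500 m: -9.6 × 0.6 km = -5.76°C, so T = 14.84°C.
  Saturated to 2300 m: -6.2 × 0.8 km = -4.96°C, so T = 9.88°C.
Environment:
  Environment to 2300 m: -6.5 × 1.4 km = -9.1°C, so T = 11.5°C.
T_parcel − T_env = 9.88 − 11.5 = -1.62°C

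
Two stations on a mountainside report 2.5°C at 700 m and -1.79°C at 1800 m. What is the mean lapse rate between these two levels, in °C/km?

3.9°C/km

Γ = −ΔT/Δz = (2.5 − (-1.79)) / (1800 − 700) m
  = 4.29°C / 1.1 km = 3.9°C/km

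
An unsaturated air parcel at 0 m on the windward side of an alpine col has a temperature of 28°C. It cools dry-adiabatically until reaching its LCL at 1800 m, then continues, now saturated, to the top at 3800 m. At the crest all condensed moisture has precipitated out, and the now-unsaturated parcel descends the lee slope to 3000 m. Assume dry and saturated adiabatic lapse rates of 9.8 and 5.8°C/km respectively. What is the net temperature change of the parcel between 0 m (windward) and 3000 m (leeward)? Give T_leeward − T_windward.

-21.4°C

0–1800 m, dry: Δz = 1.8 km ⇒ ΔT = -17.64°C; T = 10.36°C
1800–3800 m, saturated: Δz = 2 km ⇒ ΔT = -11.6°C; T = -1.24°C
3800–3000 m, dry descent: Δz = 0.8 km ⇒ ΔT = +7.84°C; T = 6.6°C
Net change vs windward start: 6.6 − 28 = -21.4°C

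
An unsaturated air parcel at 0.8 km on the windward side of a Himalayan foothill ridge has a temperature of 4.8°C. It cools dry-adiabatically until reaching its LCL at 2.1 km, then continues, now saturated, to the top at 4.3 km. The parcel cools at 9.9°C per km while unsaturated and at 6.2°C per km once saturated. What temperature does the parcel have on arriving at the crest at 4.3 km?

-21.71°C

800 → 2100 m (dry, 9.9°C/km): ΔT = -9.9 × 1.3 = -12.87°C → T = -8.07°C
2100 → 4300 m (saturated, 6.2°C/km): ΔT = -6.2 × 2.2 = -13.64°C → T = -21.71°C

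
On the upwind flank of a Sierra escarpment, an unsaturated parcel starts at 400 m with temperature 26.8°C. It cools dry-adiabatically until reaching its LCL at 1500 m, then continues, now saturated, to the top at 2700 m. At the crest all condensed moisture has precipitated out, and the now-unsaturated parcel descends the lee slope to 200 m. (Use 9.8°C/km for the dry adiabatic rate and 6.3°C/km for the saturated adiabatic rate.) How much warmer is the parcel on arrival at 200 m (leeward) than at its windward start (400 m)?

From 400 m to 1500 m (dry): cools by 9.8 × 1.1 = 10.78°C, giving 16.02°C.
From 1500 m to 2700 m (saturated): cools by 6.3 × 1.2 = 7.56°C, giving 8.46°C.
From 2700 m to 200 m (dry descent): warms by 9.8 × 2.5 = 24.5°C, giving 32.96°C.
Net change vs windward start: 32.96 − 26.8 = +6.16°C

+6.16°C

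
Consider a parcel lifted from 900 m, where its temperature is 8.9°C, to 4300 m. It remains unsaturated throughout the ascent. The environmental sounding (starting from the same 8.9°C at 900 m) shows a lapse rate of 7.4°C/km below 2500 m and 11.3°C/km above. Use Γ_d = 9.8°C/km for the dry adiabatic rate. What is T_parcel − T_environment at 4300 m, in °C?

Parcel:
  900–4300 m, dry: Δz = 3.4 km ⇒ ΔT = -33.32°C; T = -24.42°C
Environment:
  900–2500 m, environment, lower layer: Δz = 1.6 km ⇒ ΔT = -11.84°C; T = -2.94°C
  2500–4300 m, environment, upper layer: Δz = 1.8 km ⇒ ΔT = -20.34°C; T = -23.28°C
T_parcel − T_env = -24.42 − (-23.28) = -1.14°C

-1.14°C (parcel cooler than environment)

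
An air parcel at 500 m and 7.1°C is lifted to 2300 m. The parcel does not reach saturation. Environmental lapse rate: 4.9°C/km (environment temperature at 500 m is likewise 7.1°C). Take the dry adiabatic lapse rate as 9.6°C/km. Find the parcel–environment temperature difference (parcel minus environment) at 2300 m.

Parcel:
  From 500 m to 2300 m (dry): cools by 9.6 × 1.8 = 17.28°C, giving -10.18°C.
Environment:
  From 500 m to 2300 m (environment): cools by 4.9 × 1.8 = 8.82°C, giving -1.72°C.
T_parcel − T_env = -10.18 − (-1.72) = -8.46°C

-8.46°C (parcel cooler than environment)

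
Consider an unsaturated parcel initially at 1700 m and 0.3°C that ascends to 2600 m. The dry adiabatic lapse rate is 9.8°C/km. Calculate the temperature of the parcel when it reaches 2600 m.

-8.52°C

1700 → 2600 m (dry adiabatic, 9.8°C/km): ΔT = -9.8 × 0.9 = -8.82°C → T = -8.52°C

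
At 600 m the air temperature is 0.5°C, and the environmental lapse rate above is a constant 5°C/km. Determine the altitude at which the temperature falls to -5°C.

1700 m

Height above start = (0.5 − (-5)) / 5 = 1.1 km
Altitude = 600 m + 1100 m = 1700 m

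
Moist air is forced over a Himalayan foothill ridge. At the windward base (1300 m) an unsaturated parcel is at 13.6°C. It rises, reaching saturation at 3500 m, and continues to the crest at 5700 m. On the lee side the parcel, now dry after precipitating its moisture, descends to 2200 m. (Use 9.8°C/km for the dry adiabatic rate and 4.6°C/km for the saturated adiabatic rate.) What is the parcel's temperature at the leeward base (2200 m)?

16.22°C

1300 → 3500 m (dry, 9.8°C/km): ΔT = -9.8 × 2.2 = -21.56°C → T = -7.96°C
3500 → 5700 m (saturated, 4.6°C/km): ΔT = -4.6 × 2.2 = -10.12°C → T = -18.08°C
5700 → 2200 m (dry descent, 9.8°C/km): ΔT = +9.8 × 3.5 = +34.3°C → T = 16.22°C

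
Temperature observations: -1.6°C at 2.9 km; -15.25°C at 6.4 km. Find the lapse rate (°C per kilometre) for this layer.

Γ = −ΔT/Δz = (-1.6 − (-15.25)) / (6400 − 2900) m
  = 13.65°C / 3.5 km = 3.9°C/km

3.9°C/km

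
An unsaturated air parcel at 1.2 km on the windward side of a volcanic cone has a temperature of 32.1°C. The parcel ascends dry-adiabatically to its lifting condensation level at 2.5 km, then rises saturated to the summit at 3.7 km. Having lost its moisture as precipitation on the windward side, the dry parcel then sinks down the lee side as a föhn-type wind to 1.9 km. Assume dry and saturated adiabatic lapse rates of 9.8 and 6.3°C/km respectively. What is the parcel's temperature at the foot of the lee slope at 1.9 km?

29.44°C

1200–2500 m, dry: Δz = 1.3 km ⇒ ΔT = -12.74°C; T = 19.36°C
2500–3700 m, saturated: Δz = 1.2 km ⇒ ΔT = -7.56°C; T = 11.8°C
3700–1900 m, dry descent: Δz = 1.8 km ⇒ ΔT = +17.64°C; T = 29.44°C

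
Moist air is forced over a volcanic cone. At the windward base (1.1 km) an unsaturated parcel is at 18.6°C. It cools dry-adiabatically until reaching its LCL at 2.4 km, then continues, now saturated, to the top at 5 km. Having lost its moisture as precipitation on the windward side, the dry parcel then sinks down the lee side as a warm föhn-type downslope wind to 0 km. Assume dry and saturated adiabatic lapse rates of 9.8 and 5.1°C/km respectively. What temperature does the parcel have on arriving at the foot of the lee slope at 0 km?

41.6°C

Dry to 2400 m: -9.8 × 1.3 km = -12.74°C, so T = 5.86°C.
Saturated to 5000 m: -5.1 × 2.6 km = -13.26°C, so T = -7.4°C.
Dry descent to 0 m: +9.8 × 5 km = +49°C, so T = 41.6°C.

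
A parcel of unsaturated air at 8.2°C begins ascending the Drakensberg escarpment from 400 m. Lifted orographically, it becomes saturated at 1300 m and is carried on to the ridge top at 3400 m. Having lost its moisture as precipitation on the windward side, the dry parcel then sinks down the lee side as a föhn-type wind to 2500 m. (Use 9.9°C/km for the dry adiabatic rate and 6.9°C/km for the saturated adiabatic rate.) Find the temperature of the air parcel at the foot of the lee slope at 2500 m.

From 400 m to 1300 m (dry): cools by 9.9 × 0.9 = 8.91°C, giving -0.71°C.
From 1300 m to 3400 m (saturated): cools by 6.9 × 2.1 = 14.49°C, giving -15.2°C.
From 3400 m to 2500 m (dry descent): warms by 9.9 × 0.9 = 8.91°C, giving -6.29°C.

-6.29°C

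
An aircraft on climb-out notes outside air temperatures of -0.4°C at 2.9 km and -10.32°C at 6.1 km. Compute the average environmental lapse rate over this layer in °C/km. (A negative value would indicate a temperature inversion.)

Γ = −ΔT/Δz = (-0.4 − (-10.32)) / (6100 − 2900) m
  = 9.92°C / 3.2 km = 3.1°C/km

3.1°C/km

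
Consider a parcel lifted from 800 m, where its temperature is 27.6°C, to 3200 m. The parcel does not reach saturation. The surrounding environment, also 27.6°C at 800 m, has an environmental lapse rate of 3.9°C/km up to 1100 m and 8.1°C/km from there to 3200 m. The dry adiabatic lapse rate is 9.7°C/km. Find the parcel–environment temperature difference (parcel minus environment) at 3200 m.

-5.1°C (parcel cooler than environment)

Parcel:
  Dry to 3200 m: -9.7 × 2.4 km = -23.28°C, so T = 4.32°C.
Environment:
  Environment, lower layer to 1100 m: -3.9 × 0.3 km = -1.17°C, so T = 26.43°C.
  Environment, upper layer to 3200 m: -8.1 × 2.1 km = -17.01°C, so T = 9.42°C.
T_parcel − T_env = 4.32 − 9.42 = -5.1°C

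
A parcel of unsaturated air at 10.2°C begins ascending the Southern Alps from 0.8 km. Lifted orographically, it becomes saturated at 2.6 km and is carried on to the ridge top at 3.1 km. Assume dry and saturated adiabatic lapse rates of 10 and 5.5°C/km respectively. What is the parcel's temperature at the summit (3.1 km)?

800–2600 m, dry: Δz = 1.8 km ⇒ ΔT = -18°C; T = -7.8°C
2600–3100 m, saturated: Δz = 0.5 km ⇒ ΔT = -2.75°C; T = -10.55°C

-10.55°C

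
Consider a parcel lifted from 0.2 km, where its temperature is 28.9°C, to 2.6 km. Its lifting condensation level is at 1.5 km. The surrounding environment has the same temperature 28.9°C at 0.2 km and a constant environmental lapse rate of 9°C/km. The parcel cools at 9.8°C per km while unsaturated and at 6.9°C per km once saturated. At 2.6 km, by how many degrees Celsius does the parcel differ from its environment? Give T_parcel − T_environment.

+1.27°C (parcel warmer than environment)

Parcel:
  200–1500 m, dry: Δz = 1.3 km ⇒ ΔT = -12.74°C; T = 16.16°C
  1500–2600 m, saturated: Δz = 1.1 km ⇒ ΔT = -7.59°C; T = 8.57°C
Environment:
  200–2600 m, environment: Δz = 2.4 km ⇒ ΔT = -21.6°C; T = 7.3°C
T_parcel − T_env = 8.57 − 7.3 = +1.27°C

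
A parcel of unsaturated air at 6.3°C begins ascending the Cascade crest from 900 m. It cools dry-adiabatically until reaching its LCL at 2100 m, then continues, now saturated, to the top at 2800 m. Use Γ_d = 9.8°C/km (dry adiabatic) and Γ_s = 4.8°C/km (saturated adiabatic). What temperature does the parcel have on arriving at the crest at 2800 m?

-8.82°C

900 → 2100 m (dry, 9.8°C/km): ΔT = -9.8 × 1.2 = -11.76°C → T = -5.46°C
2100 → 2800 m (saturated, 4.8°C/km): ΔT = -4.8 × 0.7 = -3.36°C → T = -8.82°C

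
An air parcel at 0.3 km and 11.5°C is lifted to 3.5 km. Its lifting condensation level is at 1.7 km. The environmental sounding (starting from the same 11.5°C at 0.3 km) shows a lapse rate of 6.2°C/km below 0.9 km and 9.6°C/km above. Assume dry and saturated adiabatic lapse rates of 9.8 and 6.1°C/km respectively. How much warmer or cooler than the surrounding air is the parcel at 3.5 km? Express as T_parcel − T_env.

+3.98°C (parcel warmer than environment)

Parcel:
  300 → 1700 m (dry, 9.8°C/km): ΔT = -9.8 × 1.4 = -13.72°C → T = -2.22°C
  1700 → 3500 m (saturated, 6.1°C/km): ΔT = -6.1 × 1.8 = -10.98°C → T = -13.2°C
Environment:
  300 → 900 m (environment, lower layer, 6.2°C/km): ΔT = -6.2 × 0.6 = -3.72°C → T = 7.78°C
  900 → 3500 m (environment, upper layer, 9.6°C/km): ΔT = -9.6 × 2.6 = -24.96°C → T = -17.18°C
T_parcel − T_env = -13.2 − (-17.18) = +3.98°C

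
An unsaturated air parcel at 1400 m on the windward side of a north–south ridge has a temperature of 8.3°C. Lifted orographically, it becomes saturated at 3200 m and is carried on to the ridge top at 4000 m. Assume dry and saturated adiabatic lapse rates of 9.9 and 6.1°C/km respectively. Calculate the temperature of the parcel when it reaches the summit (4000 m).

-14.4°C

1400 → 3200 m (dry, 9.9°C/km): ΔT = -9.9 × 1.8 = -17.82°C → T = -9.52°C
3200 → 4000 m (saturated, 6.1°C/km): ΔT = -6.1 × 0.8 = -4.88°C → T = -14.4°C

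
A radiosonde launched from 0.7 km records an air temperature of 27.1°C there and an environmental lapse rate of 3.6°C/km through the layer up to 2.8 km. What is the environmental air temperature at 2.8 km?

19.54°C

700 → 2800 m (environmental, 3.6°C/km): ΔT = -3.6 × 2.1 = -7.56°C → T = 19.54°C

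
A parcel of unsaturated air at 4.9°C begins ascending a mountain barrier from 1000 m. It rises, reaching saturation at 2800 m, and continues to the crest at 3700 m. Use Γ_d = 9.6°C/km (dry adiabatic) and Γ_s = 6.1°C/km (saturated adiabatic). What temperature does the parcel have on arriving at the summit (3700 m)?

-17.87°C

Dry to 2800 m: -9.6 × 1.8 km = -17.28°C, so T = -12.38°C.
Saturated to 3700 m: -6.1 × 0.9 km = -5.49°C, so T = -17.87°C.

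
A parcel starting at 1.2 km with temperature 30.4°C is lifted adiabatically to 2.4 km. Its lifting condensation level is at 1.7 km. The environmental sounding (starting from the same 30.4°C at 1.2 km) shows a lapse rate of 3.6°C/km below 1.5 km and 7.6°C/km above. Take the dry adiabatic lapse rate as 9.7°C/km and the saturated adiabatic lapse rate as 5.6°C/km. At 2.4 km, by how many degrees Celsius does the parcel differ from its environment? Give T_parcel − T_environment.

-0.85°C (parcel cooler than environment)

Parcel:
  1200 → 1700 m (dry, 9.7°C/km): ΔT = -9.7 × 0.5 = -4.85°C → T = 25.55°C
  1700 → 2400 m (saturated, 5.6°C/km): ΔT = -5.6 × 0.7 = -3.92°C → T = 21.63°C
Environment:
  1200 → 1500 m (environment, lower layer, 3.6°C/km): ΔT = -3.6 × 0.3 = -1.08°C → T = 29.32°C
  1500 → 2400 m (environment, upper layer, 7.6°C/km): ΔT = -7.6 × 0.9 = -6.84°C → T = 22.48°C
T_parcel − T_env = 21.63 − 22.48 = -0.85°C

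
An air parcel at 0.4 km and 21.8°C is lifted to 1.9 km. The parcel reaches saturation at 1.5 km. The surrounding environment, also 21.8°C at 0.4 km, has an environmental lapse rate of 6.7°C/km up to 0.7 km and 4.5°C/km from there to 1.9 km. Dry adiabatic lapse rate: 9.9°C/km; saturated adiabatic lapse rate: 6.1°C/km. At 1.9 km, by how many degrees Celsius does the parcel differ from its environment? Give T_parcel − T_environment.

-5.92°C (parcel cooler than environment)

Parcel:
  Dry to 1500 m: -9.9 × 1.1 km = -10.89°C, so T = 10.91°C.
  Saturated to 1900 m: -6.1 × 0.4 km = -2.44°C, so T = 8.47°C.
Environment:
  Environment, lower layer to 700 m: -6.7 × 0.3 km = -2.01°C, so T = 19.79°C.
  Environment, upper layer to 1900 m: -4.5 × 1.2 km = -5.4°C, so T = 14.39°C.
T_parcel − T_env = 8.47 − 14.39 = -5.92°C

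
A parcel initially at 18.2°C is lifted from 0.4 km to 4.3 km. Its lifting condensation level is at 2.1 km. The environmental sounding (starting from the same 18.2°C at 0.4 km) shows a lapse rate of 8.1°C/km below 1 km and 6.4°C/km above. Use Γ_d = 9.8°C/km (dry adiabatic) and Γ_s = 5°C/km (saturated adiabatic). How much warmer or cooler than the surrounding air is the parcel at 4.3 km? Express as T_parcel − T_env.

Parcel:
  Dry to 2100 m: -9.8 × 1.7 km = -16.66°C, so T = 1.54°C.
  Saturated to 4300 m: -5 × 2.2 km = -11°C, so T = -9.46°C.
Environment:
  Environment, lower layer to 1000 m: -8.1 × 0.6 km = -4.86°C, so T = 13.34°C.
  Environment, upper layer to 4300 m: -6.4 × 3.3 km = -21.12°C, so T = -7.78°C.
T_parcel − T_env = -9.46 − (-7.78) = -1.68°C

-1.68°C (parcel cooler than environment)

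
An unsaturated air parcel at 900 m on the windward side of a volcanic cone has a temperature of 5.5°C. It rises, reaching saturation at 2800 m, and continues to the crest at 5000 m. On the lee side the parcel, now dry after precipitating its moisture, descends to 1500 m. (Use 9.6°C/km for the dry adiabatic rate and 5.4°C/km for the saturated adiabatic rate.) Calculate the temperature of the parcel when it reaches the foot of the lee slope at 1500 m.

From 900 m to 2800 m (dry): cools by 9.6 × 1.9 = 18.24°C, giving -12.74°C.
From 2800 m to 5000 m (saturated): cools by 5.4 × 2.2 = 11.88°C, giving -24.62°C.
From 5000 m to 1500 m (dry descent): warms by 9.6 × 3.5 = 33.6°C, giving 8.98°C.

8.98°C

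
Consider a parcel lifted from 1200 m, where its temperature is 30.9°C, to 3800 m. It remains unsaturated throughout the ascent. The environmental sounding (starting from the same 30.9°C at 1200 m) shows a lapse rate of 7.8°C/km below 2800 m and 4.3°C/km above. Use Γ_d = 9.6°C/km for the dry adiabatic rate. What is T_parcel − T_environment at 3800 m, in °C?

-8.18°C (parcel cooler than environment)

Parcel:
  1200–3800 m, dry: Δz = 2.6 km ⇒ ΔT = -24.96°C; T = 5.94°C
Environment:
  1200–2800 m, environment, lower layer: Δz = 1.6 km ⇒ ΔT = -12.48°C; T = 18.42°C
  2800–3800 m, environment, upper layer: Δz = 1 km ⇒ ΔT = -4.3°C; T = 14.12°C
T_parcel − T_env = 5.94 − 14.12 = -8.18°C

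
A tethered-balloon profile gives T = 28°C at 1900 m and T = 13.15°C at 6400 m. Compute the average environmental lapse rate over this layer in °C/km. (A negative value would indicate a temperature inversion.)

Γ = −ΔT/Δz = (28 − 13.15) / (6400 − 1900) m
  = 14.85°C / 4.5 km = 3.3°C/km

3.3°C/km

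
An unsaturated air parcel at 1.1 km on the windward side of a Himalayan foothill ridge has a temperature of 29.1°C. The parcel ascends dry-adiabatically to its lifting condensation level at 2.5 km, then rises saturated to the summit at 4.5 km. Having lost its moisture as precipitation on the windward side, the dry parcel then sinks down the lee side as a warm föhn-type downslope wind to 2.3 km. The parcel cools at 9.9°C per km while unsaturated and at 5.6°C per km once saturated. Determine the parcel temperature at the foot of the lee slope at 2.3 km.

25.82°C

1100 → 2500 m (dry, 9.9°C/km): ΔT = -9.9 × 1.4 = -13.86°C → T = 15.24°C
2500 → 4500 m (saturated, 5.6°C/km): ΔT = -5.6 × 2 = -11.2°C → T = 4.04°C
4500 → 2300 m (dry descent, 9.9°C/km): ΔT = +9.9 × 2.2 = +21.78°C → T = 25.82°C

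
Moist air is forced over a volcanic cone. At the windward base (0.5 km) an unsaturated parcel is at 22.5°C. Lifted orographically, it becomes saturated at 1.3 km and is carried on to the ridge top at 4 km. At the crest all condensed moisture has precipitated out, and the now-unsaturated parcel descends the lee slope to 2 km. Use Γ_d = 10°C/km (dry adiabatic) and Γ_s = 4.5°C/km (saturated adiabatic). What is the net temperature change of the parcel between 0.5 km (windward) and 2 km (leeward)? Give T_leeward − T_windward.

From 500 m to 1300 m (dry): cools by 10 × 0.8 = 8°C, giving 14.5°C.
From 1300 m to 4000 m (saturated): cools by 4.5 × 2.7 = 12.15°C, giving 2.35°C.
From 4000 m to 2000 m (dry descent): warms by 10 × 2 = 20°C, giving 22.35°C.
Net change vs windward start: 22.35 − 22.5 = -0.15°C

-0.15°C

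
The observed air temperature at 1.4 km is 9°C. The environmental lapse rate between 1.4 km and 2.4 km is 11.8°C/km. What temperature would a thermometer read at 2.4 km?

1400 → 2400 m (environmental, 11.8°C/km): ΔT = -11.8 × 1 = -11.8°C → T = -2.8°C

-2.8°C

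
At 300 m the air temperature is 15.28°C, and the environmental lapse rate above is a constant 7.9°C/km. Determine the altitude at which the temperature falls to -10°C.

3500 m

Height above start = (15.28 − (-10)) / 7.9 = 3.2 km
Altitude = 300 m + 3200 m = 3500 m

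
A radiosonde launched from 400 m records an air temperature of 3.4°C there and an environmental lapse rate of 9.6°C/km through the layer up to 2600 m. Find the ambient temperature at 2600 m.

-17.72°C

400 → 2600 m (environmental, 9.6°C/km): ΔT = -9.6 × 2.2 = -21.12°C → T = -17.72°C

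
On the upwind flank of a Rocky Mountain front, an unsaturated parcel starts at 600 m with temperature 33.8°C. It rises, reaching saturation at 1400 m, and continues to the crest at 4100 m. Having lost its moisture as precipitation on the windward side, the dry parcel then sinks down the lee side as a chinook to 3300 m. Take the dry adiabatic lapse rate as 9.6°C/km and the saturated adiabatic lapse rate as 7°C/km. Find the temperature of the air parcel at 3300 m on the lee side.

600–1400 m, dry: Δz = 0.8 km ⇒ ΔT = -7.68°C; T = 26.12°C
1400–4100 m, saturated: Δz = 2.7 km ⇒ ΔT = -18.9°C; T = 7.22°C
4100–3300 m, dry descent: Δz = 0.8 km ⇒ ΔT = +7.68°C; T = 14.9°C

14.9°C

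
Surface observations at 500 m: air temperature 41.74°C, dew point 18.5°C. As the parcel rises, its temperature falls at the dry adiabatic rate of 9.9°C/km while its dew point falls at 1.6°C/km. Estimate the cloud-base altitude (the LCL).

T and T_d converge at 9.9 − 1.6 = 8.3°C per km
Height above start = (41.74 − 18.5) / 8.3 = 2.8 km
LCL altitude = 500 m + 2800 m = 3300 m

3300 m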